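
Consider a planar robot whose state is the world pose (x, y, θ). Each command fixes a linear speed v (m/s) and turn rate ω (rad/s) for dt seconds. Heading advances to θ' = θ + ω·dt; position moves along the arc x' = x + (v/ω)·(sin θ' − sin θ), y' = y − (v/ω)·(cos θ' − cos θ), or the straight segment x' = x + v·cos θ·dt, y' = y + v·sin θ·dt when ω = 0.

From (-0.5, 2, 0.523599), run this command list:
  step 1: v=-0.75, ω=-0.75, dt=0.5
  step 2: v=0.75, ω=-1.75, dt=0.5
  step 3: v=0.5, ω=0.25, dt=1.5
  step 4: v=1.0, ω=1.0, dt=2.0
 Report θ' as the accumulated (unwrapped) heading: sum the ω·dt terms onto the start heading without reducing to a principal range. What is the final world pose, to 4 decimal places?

step 1: θ'=0.1486 (R=1.0000) → pose (-0.8519, 1.8770, 0.1486)
step 2: θ'=-0.7264 (R=-0.4286) → pose (-0.5038, 1.7736, -0.7264)
step 3: θ'=-0.3514 (R=2.0000) → pose (0.1361, 1.3909, -0.3514)
step 4: θ'=1.6486 (R=1.0000) → pose (1.4773, 2.4076, 1.6486)

(1.4773, 2.4076, 1.6486)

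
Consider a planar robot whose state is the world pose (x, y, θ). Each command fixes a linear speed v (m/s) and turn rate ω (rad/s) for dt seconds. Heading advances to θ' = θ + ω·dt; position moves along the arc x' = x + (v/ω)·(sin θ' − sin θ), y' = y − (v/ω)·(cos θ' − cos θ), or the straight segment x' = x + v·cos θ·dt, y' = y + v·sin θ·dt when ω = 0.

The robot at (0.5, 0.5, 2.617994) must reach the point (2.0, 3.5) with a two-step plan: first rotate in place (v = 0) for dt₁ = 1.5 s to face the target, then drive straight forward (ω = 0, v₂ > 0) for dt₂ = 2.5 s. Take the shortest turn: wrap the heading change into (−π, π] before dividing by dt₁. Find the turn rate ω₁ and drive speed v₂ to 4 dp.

heading to target = atan2(3.5−0.5, 2−0.5) = 1.1071
Δθ = wrap(1.1071 − 2.6180) = -1.5108; ω₁ = Δθ/dt₁ = -1.0072
distance = √((2−0.5)² + (3.5−0.5)²) = 3.3541; v₂ = distance/dt₂ = 1.3416

ω₁ = -1.0072, v₂ = 1.3416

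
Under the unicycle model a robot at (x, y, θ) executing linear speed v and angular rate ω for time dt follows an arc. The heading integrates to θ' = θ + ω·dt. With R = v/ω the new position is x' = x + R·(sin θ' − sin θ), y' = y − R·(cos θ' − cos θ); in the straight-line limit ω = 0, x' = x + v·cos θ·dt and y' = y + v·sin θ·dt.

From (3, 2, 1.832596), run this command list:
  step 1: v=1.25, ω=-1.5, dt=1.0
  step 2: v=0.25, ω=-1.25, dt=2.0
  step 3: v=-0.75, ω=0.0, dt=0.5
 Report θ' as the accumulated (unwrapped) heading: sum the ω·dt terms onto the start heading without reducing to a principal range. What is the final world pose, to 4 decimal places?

(3.9743, 3.0122, -2.1674)

step 1: θ'=0.3326 (R=-0.8333) → pose (3.5329, 3.0033, 0.3326)
step 2: θ'=-2.1674 (R=-0.2000) → pose (3.7636, 2.7019, -2.1674)
step 3: θ'=-2.1674 (straight) → pose (3.9743, 3.0122, -2.1674)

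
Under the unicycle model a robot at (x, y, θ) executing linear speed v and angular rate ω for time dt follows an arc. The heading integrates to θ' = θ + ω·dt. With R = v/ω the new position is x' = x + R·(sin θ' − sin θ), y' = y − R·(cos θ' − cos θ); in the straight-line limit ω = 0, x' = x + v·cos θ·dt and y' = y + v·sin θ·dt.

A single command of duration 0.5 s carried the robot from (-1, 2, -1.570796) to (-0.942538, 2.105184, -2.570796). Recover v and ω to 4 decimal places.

v = -0.2500, ω = -2.0000

Δθ = -2.570796 − -1.570796 = -1.000000
ω = Δθ/dt = -1.000000/0.5 = -2.0000
R = −Δy/(cos θ' − cos θ) = 0.1250
v = R·ω = 0.1250·-2.0000 = -0.2500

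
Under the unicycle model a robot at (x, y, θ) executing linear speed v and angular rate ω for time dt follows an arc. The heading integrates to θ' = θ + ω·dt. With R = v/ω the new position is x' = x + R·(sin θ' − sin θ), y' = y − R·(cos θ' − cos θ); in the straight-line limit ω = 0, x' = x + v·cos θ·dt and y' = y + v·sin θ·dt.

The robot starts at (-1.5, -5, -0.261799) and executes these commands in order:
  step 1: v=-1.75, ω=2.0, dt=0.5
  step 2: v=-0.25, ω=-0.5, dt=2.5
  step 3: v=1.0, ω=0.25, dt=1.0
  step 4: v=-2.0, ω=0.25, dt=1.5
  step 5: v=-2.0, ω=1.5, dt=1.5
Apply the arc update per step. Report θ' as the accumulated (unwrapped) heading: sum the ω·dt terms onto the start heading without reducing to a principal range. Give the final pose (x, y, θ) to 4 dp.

step 1: θ'=0.7382 (R=-0.8750) → pose (-2.3153, -5.1980, 0.7382)
step 2: θ'=-0.5118 (R=0.5000) → pose (-2.8967, -5.2641, -0.5118)
step 3: θ'=-0.2618 (R=4.0000) → pose (-1.9729, -5.6403, -0.2618)
step 4: θ'=0.1132 (R=-8.0000) → pose (-4.9472, -5.4189, 0.1132)
step 5: θ'=2.3632 (R=-1.3333) → pose (-5.7327, -7.6931, 2.3632)

(-5.7327, -7.6931, 2.3632)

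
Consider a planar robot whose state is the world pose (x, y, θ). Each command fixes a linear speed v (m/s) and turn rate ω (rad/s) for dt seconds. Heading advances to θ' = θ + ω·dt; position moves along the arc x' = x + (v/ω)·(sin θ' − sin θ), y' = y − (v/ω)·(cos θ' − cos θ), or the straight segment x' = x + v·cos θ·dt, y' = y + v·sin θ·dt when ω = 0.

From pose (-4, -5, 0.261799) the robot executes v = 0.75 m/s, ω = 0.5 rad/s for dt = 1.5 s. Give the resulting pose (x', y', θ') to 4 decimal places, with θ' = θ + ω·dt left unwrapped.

θ' = 0.2618 + 0.5·1.5 = 1.0118
R = v/ω = 0.75/0.5 = 1.5000
x' = -4 + 1.5000·(sin 1.0118 − sin 0.2618) = -3.1165
y' = -5 − 1.5000·(cos 1.0118 − cos 0.2618) = -4.3466

(-3.1165, -4.3466, 1.0118)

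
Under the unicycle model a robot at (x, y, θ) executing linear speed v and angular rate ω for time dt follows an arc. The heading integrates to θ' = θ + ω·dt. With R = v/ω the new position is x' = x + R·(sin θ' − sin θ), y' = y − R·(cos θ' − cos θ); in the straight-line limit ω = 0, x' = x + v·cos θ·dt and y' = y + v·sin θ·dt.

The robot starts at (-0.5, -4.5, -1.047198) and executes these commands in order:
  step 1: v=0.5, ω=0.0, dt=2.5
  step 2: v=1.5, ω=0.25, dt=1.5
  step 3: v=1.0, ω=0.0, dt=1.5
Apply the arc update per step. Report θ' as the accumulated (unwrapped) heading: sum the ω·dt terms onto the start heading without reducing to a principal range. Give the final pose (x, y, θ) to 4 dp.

(2.7586, -8.2113, -0.6722)

step 1: θ'=-1.0472 (straight) → pose (0.1250, -5.5825, -1.0472)
step 2: θ'=-0.6722 (R=6.0000) → pose (1.5849, -7.2773, -0.6722)
step 3: θ'=-0.6722 (straight) → pose (2.7586, -8.2113, -0.6722)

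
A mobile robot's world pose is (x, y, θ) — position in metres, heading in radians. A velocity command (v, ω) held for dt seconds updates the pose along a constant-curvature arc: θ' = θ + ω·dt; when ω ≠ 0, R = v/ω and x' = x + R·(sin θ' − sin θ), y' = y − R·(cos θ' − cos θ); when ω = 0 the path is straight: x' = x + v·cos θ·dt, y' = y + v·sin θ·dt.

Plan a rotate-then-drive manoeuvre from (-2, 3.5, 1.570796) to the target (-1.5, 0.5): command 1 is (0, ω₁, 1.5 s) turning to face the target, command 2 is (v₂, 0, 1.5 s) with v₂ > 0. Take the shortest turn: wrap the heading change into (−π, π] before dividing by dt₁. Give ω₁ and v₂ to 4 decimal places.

ω₁ = -1.9843, v₂ = 2.0276

heading to target = atan2(0.5−3.5, -1.5−-2) = -1.4056
Δθ = wrap(-1.4056 − 1.5708) = -2.9764; ω₁ = Δθ/dt₁ = -1.9843
distance = √((-1.5−-2)² + (0.5−3.5)²) = 3.0414; v₂ = distance/dt₂ = 2.0276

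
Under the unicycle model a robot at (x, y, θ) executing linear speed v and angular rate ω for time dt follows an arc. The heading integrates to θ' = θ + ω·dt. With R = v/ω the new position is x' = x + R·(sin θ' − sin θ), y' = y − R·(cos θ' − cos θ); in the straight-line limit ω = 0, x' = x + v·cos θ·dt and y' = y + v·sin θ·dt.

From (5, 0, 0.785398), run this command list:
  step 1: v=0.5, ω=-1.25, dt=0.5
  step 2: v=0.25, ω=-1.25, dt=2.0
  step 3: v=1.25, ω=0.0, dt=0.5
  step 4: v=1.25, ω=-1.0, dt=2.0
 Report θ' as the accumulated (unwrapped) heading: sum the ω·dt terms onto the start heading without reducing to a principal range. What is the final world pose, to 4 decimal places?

(2.8975, -0.2598, -4.3396)

step 1: θ'=0.1604 (R=-0.4000) → pose (5.2190, 0.1120, 0.1604)
step 2: θ'=-2.3396 (R=-0.2000) → pose (5.3946, -0.2245, -2.3396)
step 3: θ'=-2.3396 (straight) → pose (4.9601, -0.6737, -2.3396)
step 4: θ'=-4.3396 (R=-1.2500) → pose (2.8975, -0.2598, -4.3396)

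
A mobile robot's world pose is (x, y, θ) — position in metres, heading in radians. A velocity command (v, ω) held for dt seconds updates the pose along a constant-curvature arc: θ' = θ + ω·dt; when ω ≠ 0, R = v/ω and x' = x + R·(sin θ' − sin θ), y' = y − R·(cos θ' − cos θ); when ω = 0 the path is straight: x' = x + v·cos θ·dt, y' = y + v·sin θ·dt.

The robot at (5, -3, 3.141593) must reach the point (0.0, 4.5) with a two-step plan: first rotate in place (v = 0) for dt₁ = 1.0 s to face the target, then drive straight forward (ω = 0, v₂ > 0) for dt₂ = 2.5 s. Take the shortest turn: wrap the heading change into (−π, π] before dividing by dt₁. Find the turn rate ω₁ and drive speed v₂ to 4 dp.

ω₁ = -0.9828, v₂ = 3.6056

heading to target = atan2(4.5−-3, 0−5) = 2.1588
Δθ = wrap(2.1588 − 3.1416) = -0.9828; ω₁ = Δθ/dt₁ = -0.9828
distance = √((0−5)² + (4.5−-3)²) = 9.0139; v₂ = distance/dt₂ = 3.6056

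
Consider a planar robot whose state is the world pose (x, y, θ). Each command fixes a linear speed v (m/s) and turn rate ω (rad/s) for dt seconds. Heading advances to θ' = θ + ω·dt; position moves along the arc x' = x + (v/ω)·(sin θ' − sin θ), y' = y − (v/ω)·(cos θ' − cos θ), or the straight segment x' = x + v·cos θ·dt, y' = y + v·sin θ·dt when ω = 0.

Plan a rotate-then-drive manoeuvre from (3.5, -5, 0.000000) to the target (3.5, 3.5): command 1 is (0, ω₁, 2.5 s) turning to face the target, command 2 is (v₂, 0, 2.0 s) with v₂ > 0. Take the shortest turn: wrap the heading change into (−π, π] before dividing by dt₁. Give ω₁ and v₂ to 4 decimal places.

ω₁ = 0.6283, v₂ = 4.2500

heading to target = atan2(3.5−-5, 3.5−3.5) = 1.5708
Δθ = wrap(1.5708 − 0.0000) = 1.5708; ω₁ = Δθ/dt₁ = 0.6283
distance = √((3.5−3.5)² + (3.5−-5)²) = 8.5000; v₂ = distance/dt₂ = 4.2500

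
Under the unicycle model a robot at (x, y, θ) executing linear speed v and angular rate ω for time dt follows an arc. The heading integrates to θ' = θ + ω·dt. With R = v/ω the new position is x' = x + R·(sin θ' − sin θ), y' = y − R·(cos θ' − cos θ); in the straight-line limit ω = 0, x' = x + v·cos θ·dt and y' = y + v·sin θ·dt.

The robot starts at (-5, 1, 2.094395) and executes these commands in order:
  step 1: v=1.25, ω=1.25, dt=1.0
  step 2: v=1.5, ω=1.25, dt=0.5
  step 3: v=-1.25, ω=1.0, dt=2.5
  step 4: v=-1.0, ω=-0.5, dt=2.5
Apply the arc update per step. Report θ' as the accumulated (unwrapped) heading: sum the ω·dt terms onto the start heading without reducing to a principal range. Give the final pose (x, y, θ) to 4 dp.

step 1: θ'=3.3444 (R=1.0000) → pose (-6.0674, 1.4795, 3.3444)
step 2: θ'=3.9694 (R=1.2000) → pose (-6.7095, 1.1159, 3.9694)
step 3: θ'=6.4694 (R=-1.2500) → pose (-7.8615, 3.1899, 6.4694)
step 4: θ'=5.2194 (R=2.0000) → pose (-9.9801, 4.1842, 5.2194)

(-9.9801, 4.1842, 5.2194)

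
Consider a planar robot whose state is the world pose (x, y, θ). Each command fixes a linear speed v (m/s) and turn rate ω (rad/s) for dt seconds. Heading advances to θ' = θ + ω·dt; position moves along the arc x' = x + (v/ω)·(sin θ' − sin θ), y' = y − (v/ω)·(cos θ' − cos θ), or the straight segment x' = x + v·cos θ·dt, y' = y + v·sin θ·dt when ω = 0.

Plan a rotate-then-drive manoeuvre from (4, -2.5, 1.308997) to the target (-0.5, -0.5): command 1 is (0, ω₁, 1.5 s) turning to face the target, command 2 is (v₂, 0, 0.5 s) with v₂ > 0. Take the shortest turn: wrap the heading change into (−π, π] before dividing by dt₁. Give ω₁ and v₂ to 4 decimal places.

heading to target = atan2(-0.5−-2.5, -0.5−4) = 2.7234
Δθ = wrap(2.7234 − 1.3090) = 1.4144; ω₁ = Δθ/dt₁ = 0.9429
distance = √((-0.5−4)² + (-0.5−-2.5)²) = 4.9244; v₂ = distance/dt₂ = 9.8489

ω₁ = 0.9429, v₂ = 9.8489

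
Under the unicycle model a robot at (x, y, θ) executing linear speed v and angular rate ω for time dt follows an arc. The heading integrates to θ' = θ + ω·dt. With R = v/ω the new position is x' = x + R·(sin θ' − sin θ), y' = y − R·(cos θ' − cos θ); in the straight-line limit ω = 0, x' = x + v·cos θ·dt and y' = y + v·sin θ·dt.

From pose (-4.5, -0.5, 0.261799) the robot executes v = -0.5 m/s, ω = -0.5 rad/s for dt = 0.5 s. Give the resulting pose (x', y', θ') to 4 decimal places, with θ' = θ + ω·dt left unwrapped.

(-4.7470, -0.5340, 0.0118)

θ' = 0.2618 + -0.5·0.5 = 0.0118
R = v/ω = -0.5/-0.5 = 1.0000
x' = -4.5 + 1.0000·(sin 0.0118 − sin 0.2618) = -4.7470
y' = -0.5 − 1.0000·(cos 0.0118 − cos 0.2618) = -0.5340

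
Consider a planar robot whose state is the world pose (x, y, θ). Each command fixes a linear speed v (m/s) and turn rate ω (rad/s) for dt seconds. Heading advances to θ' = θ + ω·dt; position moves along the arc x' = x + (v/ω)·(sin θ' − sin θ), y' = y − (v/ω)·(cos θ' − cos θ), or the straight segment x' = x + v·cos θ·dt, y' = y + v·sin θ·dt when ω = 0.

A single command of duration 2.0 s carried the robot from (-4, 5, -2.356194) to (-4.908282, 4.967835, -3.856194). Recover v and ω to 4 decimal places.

Δθ = -3.856194 − -2.356194 = -1.500000
ω = Δθ/dt = -1.500000/2.0 = -0.7500
R = Δx/(sin θ' − sin θ) = -0.6667
v = R·ω = -0.6667·-0.7500 = 0.5000

v = 0.5000, ω = -0.7500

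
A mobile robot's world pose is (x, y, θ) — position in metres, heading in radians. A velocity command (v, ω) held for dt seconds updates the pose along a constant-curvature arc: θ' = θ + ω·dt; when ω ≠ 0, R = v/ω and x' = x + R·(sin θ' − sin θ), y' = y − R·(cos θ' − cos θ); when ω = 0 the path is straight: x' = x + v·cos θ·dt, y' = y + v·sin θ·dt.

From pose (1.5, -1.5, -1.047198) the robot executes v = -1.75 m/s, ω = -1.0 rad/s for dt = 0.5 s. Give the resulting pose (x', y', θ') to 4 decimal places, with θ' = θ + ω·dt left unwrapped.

(1.2660, -0.6663, -1.5472)

θ' = -1.0472 + -1.0·0.5 = -1.5472
R = v/ω = -1.75/-1.0 = 1.7500
x' = 1.5 + 1.7500·(sin -1.5472 − sin -1.0472) = 1.2660
y' = -1.5 − 1.7500·(cos -1.5472 − cos -1.0472) = -0.6663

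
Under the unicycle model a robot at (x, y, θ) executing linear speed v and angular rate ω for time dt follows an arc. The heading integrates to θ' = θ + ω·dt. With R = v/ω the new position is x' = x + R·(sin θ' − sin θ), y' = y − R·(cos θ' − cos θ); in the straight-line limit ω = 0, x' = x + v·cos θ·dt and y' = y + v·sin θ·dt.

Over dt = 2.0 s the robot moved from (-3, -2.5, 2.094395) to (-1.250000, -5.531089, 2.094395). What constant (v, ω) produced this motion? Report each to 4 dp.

Δθ = 2.094395 − 2.094395 = 0.000000
ω = Δθ/dt = 0.000000/2.0 = 0.0000
ω = 0 → v = (Δx·cos θ + Δy·sin θ)/dt = -1.7500

v = -1.7500, ω = 0.0000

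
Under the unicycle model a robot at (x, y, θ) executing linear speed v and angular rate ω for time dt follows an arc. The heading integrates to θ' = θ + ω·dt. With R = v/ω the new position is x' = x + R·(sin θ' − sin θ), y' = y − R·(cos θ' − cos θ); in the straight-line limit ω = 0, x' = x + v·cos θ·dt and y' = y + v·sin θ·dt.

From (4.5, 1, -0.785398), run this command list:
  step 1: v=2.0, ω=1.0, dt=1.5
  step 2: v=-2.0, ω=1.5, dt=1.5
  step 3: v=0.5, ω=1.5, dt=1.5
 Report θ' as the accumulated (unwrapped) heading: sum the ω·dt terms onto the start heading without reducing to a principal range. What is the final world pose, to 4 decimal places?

step 1: θ'=0.7146 (R=2.0000) → pose (7.2248, 0.9035, 0.7146)
step 2: θ'=2.9646 (R=-1.3333) → pose (7.8638, -1.4161, 2.9646)
step 3: θ'=5.2146 (R=0.3333) → pose (7.5130, -1.9047, 5.2146)

(7.5130, -1.9047, 5.2146)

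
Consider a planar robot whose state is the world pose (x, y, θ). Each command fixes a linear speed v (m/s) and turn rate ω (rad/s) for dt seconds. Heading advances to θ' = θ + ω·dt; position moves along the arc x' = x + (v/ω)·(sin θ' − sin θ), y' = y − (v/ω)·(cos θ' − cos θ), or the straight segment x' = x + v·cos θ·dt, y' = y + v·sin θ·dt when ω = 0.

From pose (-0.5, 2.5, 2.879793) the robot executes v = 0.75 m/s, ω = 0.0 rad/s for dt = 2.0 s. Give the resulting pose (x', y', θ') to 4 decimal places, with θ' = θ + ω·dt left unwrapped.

(-1.9489, 2.8882, 2.8798)

θ' = 2.8798 + 0.0·2.0 = 2.8798
ω = 0 → straight: x' = -0.5 + 0.75·cos(2.8798)·2.0 = -1.9489
y' = 2.5 + 0.75·sin(2.8798)·2.0 = 2.8882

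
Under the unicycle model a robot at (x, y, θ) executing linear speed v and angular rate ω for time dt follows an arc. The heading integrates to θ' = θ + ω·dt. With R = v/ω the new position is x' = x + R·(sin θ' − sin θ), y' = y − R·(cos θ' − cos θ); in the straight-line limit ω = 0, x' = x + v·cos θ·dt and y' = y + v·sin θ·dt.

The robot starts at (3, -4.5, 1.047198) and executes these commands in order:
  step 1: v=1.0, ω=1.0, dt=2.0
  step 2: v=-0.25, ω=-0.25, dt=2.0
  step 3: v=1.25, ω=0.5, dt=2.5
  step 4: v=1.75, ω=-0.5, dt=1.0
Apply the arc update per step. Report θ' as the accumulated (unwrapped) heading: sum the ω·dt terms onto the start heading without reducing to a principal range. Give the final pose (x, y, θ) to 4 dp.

step 1: θ'=3.0472 (R=1.0000) → pose (2.2282, -3.0045, 3.0472)
step 2: θ'=2.5472 (R=1.0000) → pose (2.6940, -3.1715, 2.5472)
step 3: θ'=3.7972 (R=2.5000) → pose (-0.2301, -3.2610, 3.7972)
step 4: θ'=3.2972 (R=-3.5000) → pose (-1.8214, -3.9444, 3.2972)

(-1.8214, -3.9444, 3.2972)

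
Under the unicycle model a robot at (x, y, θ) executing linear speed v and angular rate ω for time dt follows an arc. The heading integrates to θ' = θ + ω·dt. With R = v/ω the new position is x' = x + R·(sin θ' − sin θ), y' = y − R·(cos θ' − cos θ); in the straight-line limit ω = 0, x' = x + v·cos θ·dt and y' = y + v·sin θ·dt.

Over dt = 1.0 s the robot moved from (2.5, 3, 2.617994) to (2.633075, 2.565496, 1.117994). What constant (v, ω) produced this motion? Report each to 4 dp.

v = -0.5000, ω = -1.5000

Δθ = 1.117994 − 2.617994 = -1.500000
ω = Δθ/dt = -1.500000/1.0 = -1.5000
R = −Δy/(cos θ' − cos θ) = 0.3333
v = R·ω = 0.3333·-1.5000 = -0.5000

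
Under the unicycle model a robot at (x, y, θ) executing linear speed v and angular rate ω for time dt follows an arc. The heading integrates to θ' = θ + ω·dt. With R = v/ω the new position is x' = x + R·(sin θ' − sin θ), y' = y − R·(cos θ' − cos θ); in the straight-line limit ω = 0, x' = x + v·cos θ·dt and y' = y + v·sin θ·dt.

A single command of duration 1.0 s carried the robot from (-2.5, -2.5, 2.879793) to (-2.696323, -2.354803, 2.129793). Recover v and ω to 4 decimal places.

v = 0.2500, ω = -0.7500

Δθ = 2.129793 − 2.879793 = -0.750000
ω = Δθ/dt = -0.750000/1.0 = -0.7500
R = Δx/(sin θ' − sin θ) = -0.3333
v = R·ω = -0.3333·-0.7500 = 0.2500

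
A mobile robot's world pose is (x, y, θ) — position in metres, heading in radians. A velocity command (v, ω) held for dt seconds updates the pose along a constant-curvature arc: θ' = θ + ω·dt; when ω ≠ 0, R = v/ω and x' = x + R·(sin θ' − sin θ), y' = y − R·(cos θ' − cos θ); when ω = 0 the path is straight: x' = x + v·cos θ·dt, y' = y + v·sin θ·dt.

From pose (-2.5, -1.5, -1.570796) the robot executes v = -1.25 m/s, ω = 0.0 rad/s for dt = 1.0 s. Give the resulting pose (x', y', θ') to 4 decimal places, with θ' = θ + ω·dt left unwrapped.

θ' = -1.5708 + 0.0·1.0 = -1.5708
ω = 0 → straight: x' = -2.5 + -1.25·cos(-1.5708)·1.0 = -2.5000
y' = -1.5 + -1.25·sin(-1.5708)·1.0 = -0.2500

(-2.5000, -0.2500, -1.5708)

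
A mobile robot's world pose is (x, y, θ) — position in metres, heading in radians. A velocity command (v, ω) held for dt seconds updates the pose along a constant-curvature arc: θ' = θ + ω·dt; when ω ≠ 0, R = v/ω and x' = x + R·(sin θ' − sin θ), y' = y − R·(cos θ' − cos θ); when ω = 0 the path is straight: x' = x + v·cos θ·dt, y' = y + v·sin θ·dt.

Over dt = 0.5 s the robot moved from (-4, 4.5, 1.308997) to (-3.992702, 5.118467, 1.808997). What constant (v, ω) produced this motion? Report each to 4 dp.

Δθ = 1.808997 − 1.308997 = 0.500000
ω = Δθ/dt = 0.500000/0.5 = 1.0000
R = −Δy/(cos θ' − cos θ) = 1.2500
v = R·ω = 1.2500·1.0000 = 1.2500

v = 1.2500, ω = 1.0000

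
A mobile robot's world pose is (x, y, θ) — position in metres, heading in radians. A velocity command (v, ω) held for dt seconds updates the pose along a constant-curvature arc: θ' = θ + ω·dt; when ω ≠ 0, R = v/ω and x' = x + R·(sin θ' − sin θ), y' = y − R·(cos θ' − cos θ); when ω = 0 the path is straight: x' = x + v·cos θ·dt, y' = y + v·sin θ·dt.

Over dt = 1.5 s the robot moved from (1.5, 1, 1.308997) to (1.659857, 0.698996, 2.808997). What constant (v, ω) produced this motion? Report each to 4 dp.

Δθ = 2.808997 − 1.308997 = 1.500000
ω = Δθ/dt = 1.500000/1.5 = 1.0000
R = −Δy/(cos θ' − cos θ) = -0.2500
v = R·ω = -0.2500·1.0000 = -0.2500

v = -0.2500, ω = 1.0000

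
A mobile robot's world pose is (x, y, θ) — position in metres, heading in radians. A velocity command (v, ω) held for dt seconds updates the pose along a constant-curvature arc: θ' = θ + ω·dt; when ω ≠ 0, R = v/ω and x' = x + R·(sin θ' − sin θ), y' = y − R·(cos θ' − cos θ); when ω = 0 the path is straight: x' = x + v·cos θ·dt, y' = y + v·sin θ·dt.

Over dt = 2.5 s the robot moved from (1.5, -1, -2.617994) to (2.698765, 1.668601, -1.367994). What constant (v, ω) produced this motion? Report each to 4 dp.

Δθ = -1.367994 − -2.617994 = 1.250000
ω = Δθ/dt = 1.250000/2.5 = 0.5000
R = −Δy/(cos θ' − cos θ) = -2.5000
v = R·ω = -2.5000·0.5000 = -1.2500

v = -1.2500, ω = 0.5000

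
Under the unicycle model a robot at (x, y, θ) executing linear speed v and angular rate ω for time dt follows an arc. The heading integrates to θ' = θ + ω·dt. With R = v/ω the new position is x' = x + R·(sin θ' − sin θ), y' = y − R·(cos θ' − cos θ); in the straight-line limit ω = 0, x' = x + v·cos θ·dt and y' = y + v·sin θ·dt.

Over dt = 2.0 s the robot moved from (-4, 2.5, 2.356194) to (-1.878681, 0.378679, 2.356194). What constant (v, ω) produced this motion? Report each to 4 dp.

v = -1.5000, ω = 0.0000

Δθ = 2.356194 − 2.356194 = 0.000000
ω = Δθ/dt = 0.000000/2.0 = 0.0000
ω = 0 → v = (Δx·cos θ + Δy·sin θ)/dt = -1.5000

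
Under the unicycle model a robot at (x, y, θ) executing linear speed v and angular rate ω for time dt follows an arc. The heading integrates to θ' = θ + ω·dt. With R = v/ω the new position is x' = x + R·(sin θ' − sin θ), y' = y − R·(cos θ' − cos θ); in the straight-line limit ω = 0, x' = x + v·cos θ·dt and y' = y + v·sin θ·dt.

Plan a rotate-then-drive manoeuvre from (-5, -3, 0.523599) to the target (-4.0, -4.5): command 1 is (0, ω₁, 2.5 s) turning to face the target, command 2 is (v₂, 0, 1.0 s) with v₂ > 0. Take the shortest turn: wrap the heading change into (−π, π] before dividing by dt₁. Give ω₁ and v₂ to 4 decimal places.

heading to target = atan2(-4.5−-3, -4−-5) = -0.9828
Δθ = wrap(-0.9828 − 0.5236) = -1.5064; ω₁ = Δθ/dt₁ = -0.6026
distance = √((-4−-5)² + (-4.5−-3)²) = 1.8028; v₂ = distance/dt₂ = 1.8028

ω₁ = -0.6026, v₂ = 1.8028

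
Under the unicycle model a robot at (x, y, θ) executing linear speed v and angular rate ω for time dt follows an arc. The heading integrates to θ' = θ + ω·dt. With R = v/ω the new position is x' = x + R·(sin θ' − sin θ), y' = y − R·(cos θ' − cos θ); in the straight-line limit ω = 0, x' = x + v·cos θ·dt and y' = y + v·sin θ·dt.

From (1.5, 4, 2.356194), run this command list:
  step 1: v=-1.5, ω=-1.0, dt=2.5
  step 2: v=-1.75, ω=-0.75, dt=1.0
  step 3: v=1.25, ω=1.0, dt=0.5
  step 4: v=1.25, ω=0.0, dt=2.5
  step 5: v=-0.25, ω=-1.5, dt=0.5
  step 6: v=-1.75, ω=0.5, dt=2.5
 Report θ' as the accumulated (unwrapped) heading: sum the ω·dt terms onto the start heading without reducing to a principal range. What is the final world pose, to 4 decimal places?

(-1.5240, 2.8477, 0.1062)

step 1: θ'=-0.1438 (R=1.5000) → pose (0.2244, 1.4548, -0.1438)
step 2: θ'=-0.8938 (R=2.3333) → pose (-1.2600, 2.3024, -0.8938)
step 3: θ'=-0.3938 (R=1.2500) → pose (-0.7653, 1.9311, -0.3938)
step 4: θ'=-0.3938 (straight) → pose (2.1205, 0.7320, -0.3938)
step 5: θ'=-1.1438 (R=0.1667) → pose (2.0328, 0.8169, -1.1438)
step 6: θ'=0.1062 (R=-3.5000) → pose (-1.5240, 2.8477, 0.1062)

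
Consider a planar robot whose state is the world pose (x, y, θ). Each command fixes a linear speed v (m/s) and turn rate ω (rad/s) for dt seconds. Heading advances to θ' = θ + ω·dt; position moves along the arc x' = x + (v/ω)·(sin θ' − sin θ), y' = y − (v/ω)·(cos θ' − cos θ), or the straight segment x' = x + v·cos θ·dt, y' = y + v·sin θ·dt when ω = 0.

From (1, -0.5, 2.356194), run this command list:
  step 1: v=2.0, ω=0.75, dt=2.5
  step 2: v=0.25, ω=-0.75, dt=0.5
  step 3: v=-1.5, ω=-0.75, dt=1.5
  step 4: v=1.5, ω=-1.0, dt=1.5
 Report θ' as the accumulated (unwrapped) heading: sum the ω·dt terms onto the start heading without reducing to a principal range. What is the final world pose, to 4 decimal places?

(-2.0338, 0.9494, 1.2312)

step 1: θ'=4.2312 (R=2.6667) → pose (-3.2495, -1.1514, 4.2312)
step 2: θ'=3.8562 (R=-0.3333) → pose (-3.3265, -1.2489, 3.8562)
step 3: θ'=2.7312 (R=2.0000) → pose (-1.2179, -0.9257, 2.7312)
step 4: θ'=1.2312 (R=-1.5000) → pose (-2.0338, 0.9494, 1.2312)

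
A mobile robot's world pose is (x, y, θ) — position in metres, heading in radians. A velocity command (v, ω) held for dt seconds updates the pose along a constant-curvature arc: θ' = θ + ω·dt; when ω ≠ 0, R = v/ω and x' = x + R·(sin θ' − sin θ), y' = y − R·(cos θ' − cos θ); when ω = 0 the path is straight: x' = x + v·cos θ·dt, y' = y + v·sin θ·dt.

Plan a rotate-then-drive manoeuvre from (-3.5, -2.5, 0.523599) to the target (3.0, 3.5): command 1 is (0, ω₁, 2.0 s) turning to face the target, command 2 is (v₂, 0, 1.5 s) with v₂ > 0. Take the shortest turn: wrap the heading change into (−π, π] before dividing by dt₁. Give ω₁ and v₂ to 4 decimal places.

ω₁ = 0.1109, v₂ = 5.8973

heading to target = atan2(3.5−-2.5, 3−-3.5) = 0.7454
Δθ = wrap(0.7454 − 0.5236) = 0.2218; ω₁ = Δθ/dt₁ = 0.1109
distance = √((3−-3.5)² + (3.5−-2.5)²) = 8.8459; v₂ = distance/dt₂ = 5.8973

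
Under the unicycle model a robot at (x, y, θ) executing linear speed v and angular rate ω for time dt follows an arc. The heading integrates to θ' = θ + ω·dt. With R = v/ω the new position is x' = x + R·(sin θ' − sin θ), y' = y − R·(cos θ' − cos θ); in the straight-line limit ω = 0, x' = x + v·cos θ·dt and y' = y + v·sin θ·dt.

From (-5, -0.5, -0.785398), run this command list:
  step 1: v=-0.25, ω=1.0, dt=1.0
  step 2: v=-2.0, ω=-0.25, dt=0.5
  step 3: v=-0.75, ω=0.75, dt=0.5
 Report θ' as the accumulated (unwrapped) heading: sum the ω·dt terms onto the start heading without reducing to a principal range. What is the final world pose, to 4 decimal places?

(-6.5764, -0.6859, 0.4646)

step 1: θ'=0.2146 (R=-0.2500) → pose (-5.2300, -0.4325, 0.2146)
step 2: θ'=0.0896 (R=8.0000) → pose (-6.2178, -0.5839, 0.0896)
step 3: θ'=0.4646 (R=-1.0000) → pose (-6.5764, -0.6859, 0.4646)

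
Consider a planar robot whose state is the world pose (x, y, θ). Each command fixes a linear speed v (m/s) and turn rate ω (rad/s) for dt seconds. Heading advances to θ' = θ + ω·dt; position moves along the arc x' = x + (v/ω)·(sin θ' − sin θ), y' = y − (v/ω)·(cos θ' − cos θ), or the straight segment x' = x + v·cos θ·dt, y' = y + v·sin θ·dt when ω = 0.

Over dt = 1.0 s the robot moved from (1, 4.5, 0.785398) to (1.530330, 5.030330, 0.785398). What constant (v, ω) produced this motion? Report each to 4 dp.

v = 0.7500, ω = 0.0000

Δθ = 0.785398 − 0.785398 = 0.000000
ω = Δθ/dt = 0.000000/1.0 = 0.0000
ω = 0 → v = (Δx·cos θ + Δy·sin θ)/dt = 0.7500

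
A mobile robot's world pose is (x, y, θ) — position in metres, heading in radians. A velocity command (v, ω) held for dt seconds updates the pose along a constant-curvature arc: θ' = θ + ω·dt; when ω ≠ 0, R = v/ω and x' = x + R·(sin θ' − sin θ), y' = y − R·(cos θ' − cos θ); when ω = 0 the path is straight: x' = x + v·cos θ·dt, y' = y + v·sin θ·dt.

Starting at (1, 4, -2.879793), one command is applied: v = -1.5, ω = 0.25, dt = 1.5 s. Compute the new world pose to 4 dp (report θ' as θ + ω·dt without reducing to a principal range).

θ' = -2.8798 + 0.25·1.5 = -2.5048
R = v/ω = -1.5/0.25 = -6.0000
x' = 1 + -6.0000·(sin -2.5048 − sin -2.8798) = 3.0148
y' = 4 − -6.0000·(cos -2.5048 − cos -2.8798) = 4.9715

(3.0148, 4.9715, -2.5048)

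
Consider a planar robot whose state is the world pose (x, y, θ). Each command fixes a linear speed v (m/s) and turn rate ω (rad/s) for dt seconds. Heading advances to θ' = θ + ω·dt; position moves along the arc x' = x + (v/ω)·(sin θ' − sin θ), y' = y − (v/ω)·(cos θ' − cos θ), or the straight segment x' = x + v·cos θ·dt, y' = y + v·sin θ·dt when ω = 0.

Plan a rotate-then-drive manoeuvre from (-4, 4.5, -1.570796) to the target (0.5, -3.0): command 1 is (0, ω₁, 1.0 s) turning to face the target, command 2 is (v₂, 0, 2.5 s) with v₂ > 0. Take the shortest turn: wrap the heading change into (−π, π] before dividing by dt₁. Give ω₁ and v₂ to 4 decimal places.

ω₁ = 0.5404, v₂ = 3.4986

heading to target = atan2(-3−4.5, 0.5−-4) = -1.0304
Δθ = wrap(-1.0304 − -1.5708) = 0.5404; ω₁ = Δθ/dt₁ = 0.5404
distance = √((0.5−-4)² + (-3−4.5)²) = 8.7464; v₂ = distance/dt₂ = 3.4986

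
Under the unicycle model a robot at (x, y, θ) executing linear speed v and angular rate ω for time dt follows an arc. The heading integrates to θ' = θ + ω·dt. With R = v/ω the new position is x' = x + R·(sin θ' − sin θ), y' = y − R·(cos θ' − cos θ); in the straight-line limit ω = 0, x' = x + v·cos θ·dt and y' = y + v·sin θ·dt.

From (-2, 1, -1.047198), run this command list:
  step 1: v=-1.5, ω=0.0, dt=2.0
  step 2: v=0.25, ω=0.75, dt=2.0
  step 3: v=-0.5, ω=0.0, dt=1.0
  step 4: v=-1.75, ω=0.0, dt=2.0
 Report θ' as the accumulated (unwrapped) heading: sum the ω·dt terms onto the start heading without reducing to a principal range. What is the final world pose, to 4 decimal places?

step 1: θ'=-1.0472 (straight) → pose (-3.5000, 3.5981, -1.0472)
step 2: θ'=0.4528 (R=0.3333) → pose (-3.0655, 3.4650, 0.4528)
step 3: θ'=0.4528 (straight) → pose (-3.5151, 3.2463, 0.4528)
step 4: θ'=0.4528 (straight) → pose (-6.6624, 1.7151, 0.4528)

(-6.6624, 1.7151, 0.4528)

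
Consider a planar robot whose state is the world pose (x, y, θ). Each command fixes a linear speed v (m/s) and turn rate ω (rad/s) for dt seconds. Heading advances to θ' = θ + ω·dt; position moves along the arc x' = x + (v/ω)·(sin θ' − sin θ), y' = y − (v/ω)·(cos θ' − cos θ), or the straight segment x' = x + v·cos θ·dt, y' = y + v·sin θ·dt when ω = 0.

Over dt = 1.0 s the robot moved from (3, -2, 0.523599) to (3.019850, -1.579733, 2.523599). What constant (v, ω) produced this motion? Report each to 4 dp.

Δθ = 2.523599 − 0.523599 = 2.000000
ω = Δθ/dt = 2.000000/1.0 = 2.0000
R = −Δy/(cos θ' − cos θ) = 0.2500
v = R·ω = 0.2500·2.0000 = 0.5000

v = 0.5000, ω = 2.0000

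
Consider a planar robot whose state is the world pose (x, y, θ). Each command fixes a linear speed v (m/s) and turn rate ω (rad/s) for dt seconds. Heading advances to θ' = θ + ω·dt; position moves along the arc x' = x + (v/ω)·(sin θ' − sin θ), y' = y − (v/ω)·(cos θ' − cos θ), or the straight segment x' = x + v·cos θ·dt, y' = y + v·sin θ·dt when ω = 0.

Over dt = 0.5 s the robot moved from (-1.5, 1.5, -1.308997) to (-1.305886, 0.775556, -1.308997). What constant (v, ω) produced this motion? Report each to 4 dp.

v = 1.5000, ω = 0.0000

Δθ = -1.308997 − -1.308997 = 0.000000
ω = Δθ/dt = 0.000000/0.5 = 0.0000
ω = 0 → v = (Δx·cos θ + Δy·sin θ)/dt = 1.5000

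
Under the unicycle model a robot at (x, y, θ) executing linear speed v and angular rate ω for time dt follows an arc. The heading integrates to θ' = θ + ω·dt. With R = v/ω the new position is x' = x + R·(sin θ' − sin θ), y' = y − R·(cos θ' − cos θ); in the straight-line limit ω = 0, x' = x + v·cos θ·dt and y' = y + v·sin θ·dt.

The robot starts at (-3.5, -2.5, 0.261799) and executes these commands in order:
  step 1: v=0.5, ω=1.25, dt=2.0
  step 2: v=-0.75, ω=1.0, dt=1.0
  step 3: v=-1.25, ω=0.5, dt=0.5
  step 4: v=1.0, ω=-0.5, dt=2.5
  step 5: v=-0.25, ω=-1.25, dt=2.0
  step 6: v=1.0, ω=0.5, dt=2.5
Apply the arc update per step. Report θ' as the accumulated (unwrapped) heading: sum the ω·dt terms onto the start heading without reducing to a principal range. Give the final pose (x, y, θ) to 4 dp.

(-3.0970, -0.3663, 1.5118)

step 1: θ'=2.7618 (R=0.4000) → pose (-3.4552, -1.7421, 2.7618)
step 2: θ'=3.7618 (R=-0.7500) → pose (-2.7413, -1.6559, 3.7618)
step 3: θ'=4.0118 (R=-2.5000) → pose (-2.2831, -1.2332, 4.0118)
step 4: θ'=2.7618 (R=-2.0000) → pose (-4.5535, -1.8013, 2.7618)
step 5: θ'=0.2618 (R=0.2000) → pose (-4.5759, -2.1802, 0.2618)
step 6: θ'=1.5118 (R=2.0000) → pose (-3.0970, -0.3663, 1.5118)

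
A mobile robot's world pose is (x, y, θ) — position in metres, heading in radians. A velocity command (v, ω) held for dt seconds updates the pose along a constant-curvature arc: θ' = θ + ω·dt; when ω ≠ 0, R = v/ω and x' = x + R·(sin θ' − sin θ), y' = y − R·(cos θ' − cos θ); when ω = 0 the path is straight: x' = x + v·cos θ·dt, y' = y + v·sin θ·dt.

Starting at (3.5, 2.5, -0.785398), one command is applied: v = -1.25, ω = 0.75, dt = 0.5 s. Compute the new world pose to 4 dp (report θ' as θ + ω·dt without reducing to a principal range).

(2.9864, 2.8498, -0.4104)

θ' = -0.7854 + 0.75·0.5 = -0.4104
R = v/ω = -1.25/0.75 = -1.6667
x' = 3.5 + -1.6667·(sin -0.4104 − sin -0.7854) = 2.9864
y' = 2.5 − -1.6667·(cos -0.4104 − cos -0.7854) = 2.8498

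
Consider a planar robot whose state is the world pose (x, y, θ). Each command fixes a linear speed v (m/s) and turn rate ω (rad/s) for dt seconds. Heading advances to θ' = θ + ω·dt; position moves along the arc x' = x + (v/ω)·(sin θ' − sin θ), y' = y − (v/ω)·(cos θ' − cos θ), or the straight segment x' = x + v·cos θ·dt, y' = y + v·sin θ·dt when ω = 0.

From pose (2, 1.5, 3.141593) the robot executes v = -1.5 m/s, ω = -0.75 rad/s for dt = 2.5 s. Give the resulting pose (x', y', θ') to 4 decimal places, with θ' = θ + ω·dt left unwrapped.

θ' = 3.1416 + -0.75·2.5 = 1.2666
R = v/ω = -1.5/-0.75 = 2.0000
x' = 2 + 2.0000·(sin 1.2666 − sin 3.1416) = 3.9082
y' = 1.5 − 2.0000·(cos 1.2666 − cos 3.1416) = -1.0991

(3.9082, -1.0991, 1.2666)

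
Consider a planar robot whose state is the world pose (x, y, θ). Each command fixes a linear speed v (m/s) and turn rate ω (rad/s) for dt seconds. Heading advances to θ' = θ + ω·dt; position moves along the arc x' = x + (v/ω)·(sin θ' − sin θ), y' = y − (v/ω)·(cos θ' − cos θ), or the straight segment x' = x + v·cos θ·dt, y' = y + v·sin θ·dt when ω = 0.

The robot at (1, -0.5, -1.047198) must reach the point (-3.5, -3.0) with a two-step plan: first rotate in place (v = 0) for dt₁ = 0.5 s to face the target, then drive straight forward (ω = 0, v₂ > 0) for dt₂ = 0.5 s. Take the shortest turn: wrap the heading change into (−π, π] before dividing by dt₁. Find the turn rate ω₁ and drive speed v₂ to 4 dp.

ω₁ = -3.1746, v₂ = 10.2956

heading to target = atan2(-3−-0.5, -3.5−1) = -2.6345
Δθ = wrap(-2.6345 − -1.0472) = -1.5873; ω₁ = Δθ/dt₁ = -3.1746
distance = √((-3.5−1)² + (-3−-0.5)²) = 5.1478; v₂ = distance/dt₂ = 10.2956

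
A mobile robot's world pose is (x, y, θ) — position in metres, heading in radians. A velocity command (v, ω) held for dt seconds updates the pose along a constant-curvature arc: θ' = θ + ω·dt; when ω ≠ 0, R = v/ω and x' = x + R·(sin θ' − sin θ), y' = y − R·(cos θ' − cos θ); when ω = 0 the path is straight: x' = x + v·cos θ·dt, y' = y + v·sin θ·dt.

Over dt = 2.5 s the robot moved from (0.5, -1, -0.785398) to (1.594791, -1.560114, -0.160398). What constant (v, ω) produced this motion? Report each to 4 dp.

v = 0.5000, ω = 0.2500

Δθ = -0.160398 − -0.785398 = 0.625000
ω = Δθ/dt = 0.625000/2.5 = 0.2500
R = Δx/(sin θ' − sin θ) = 2.0000
v = R·ω = 2.0000·0.2500 = 0.5000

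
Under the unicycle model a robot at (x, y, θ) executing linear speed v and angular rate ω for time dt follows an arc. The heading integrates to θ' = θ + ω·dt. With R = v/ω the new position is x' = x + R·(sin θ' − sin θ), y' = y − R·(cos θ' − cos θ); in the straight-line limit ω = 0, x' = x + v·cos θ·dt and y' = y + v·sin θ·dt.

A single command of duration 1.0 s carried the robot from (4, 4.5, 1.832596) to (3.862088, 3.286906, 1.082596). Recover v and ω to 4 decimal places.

v = -1.2500, ω = -0.7500

Δθ = 1.082596 − 1.832596 = -0.750000
ω = Δθ/dt = -0.750000/1.0 = -0.7500
R = −Δy/(cos θ' − cos θ) = 1.6667
v = R·ω = 1.6667·-0.7500 = -1.2500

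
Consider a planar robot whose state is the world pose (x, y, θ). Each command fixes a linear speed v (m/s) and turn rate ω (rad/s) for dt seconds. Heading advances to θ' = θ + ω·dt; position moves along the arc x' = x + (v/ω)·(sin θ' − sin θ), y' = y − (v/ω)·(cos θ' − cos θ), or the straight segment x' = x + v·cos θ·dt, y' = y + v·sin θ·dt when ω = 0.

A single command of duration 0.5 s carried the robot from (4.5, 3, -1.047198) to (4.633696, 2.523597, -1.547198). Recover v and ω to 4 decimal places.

Δθ = -1.547198 − -1.047198 = -0.500000
ω = Δθ/dt = -0.500000/0.5 = -1.0000
R = −Δy/(cos θ' − cos θ) = -1.0000
v = R·ω = -1.0000·-1.0000 = 1.0000

v = 1.0000, ω = -1.0000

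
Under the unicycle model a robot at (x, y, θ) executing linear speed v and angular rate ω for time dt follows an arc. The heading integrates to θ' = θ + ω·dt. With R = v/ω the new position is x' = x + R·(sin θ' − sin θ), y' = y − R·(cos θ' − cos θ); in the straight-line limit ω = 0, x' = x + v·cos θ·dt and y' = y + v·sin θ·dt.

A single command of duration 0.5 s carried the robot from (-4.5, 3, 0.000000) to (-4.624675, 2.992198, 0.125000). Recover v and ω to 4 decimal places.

v = -0.2500, ω = 0.2500

Δθ = 0.125000 − 0.000000 = 0.125000
ω = Δθ/dt = 0.125000/0.5 = 0.2500
R = Δx/(sin θ' − sin θ) = -1.0000
v = R·ω = -1.0000·0.2500 = -0.2500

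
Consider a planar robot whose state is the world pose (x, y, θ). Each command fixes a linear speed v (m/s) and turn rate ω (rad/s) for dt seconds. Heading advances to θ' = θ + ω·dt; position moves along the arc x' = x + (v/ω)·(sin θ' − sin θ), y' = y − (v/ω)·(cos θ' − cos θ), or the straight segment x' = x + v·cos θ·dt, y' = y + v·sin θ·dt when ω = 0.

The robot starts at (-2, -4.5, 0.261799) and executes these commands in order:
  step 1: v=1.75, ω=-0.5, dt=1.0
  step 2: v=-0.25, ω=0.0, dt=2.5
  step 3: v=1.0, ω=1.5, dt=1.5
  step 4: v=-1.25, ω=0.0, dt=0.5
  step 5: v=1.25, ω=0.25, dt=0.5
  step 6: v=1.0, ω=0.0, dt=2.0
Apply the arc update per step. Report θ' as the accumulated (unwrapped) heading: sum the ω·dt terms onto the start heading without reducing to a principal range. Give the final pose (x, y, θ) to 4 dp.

(-1.2226, -1.7297, 2.1368)

step 1: θ'=-0.2382 (R=-3.5000) → pose (-0.2683, -4.4796, -0.2382)
step 2: θ'=-0.2382 (straight) → pose (-0.8756, -4.3321, -0.2382)
step 3: θ'=2.0118 (R=0.6667) → pose (-0.1155, -3.3997, 2.0118)
step 4: θ'=2.0118 (straight) → pose (0.1513, -3.9649, 2.0118)
step 5: θ'=2.1368 (R=5.0000) → pose (-0.1500, -3.4178, 2.1368)
step 6: θ'=2.1368 (straight) → pose (-1.2226, -1.7297, 2.1368)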